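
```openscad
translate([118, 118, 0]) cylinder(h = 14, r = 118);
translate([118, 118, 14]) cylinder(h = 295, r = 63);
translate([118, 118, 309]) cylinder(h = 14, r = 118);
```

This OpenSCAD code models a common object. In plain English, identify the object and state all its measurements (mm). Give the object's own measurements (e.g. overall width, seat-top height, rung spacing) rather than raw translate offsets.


A spool: two coaxial disc flanges of radius 118 mm and thickness 14 mm, joined by a core cylinder of radius 63 mm and height 295 mm. The lower flange rests on z = 0 and the three cylinders share a vertical axis.


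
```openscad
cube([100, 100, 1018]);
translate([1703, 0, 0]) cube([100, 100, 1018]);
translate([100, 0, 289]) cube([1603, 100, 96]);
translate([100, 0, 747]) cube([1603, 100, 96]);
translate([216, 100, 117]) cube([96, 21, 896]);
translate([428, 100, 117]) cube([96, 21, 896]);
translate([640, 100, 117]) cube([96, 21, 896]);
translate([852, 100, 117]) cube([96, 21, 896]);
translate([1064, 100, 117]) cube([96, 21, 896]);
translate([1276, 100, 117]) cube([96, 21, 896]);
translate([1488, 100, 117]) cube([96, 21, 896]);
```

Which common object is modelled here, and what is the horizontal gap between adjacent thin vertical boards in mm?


A fence section. The picket gap is 116 mm.

Two posts, two rails, 7 pickets — a fence section. Span 1603 mm holds 7 pickets of 96 mm with 8 equal gaps: ⌊(1603 − 7·96) / 8⌋ = 116 mm.


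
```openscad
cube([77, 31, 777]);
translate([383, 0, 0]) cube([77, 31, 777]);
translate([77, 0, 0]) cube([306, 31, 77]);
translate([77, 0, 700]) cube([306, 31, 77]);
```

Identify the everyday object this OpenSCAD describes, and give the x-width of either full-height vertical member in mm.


A picture frame. The border width is 77 mm.

Four thin pieces enclosing a rectangular opening — a picture frame. The two full-height stiles are 777 mm tall; the top rail sits at z = 700 and is 77 mm tall, so the border above the opening is 777 − 700 = 77 mm, matching the stile x-width.


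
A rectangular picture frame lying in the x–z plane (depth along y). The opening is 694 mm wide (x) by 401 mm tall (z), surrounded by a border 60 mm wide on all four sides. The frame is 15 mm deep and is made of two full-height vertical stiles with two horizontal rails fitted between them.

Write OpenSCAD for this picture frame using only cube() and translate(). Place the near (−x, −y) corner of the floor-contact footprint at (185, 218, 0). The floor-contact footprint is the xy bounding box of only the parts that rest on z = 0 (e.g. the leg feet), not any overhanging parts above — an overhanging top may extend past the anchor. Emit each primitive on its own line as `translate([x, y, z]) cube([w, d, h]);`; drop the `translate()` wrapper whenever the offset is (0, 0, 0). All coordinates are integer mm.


translate([185, 218, 0]) cube([60, 15, 521]);
translate([939, 218, 0]) cube([60, 15, 521]);
translate([245, 218, 0]) cube([694, 15, 60]);
translate([245, 218, 461]) cube([694, 15, 60]);


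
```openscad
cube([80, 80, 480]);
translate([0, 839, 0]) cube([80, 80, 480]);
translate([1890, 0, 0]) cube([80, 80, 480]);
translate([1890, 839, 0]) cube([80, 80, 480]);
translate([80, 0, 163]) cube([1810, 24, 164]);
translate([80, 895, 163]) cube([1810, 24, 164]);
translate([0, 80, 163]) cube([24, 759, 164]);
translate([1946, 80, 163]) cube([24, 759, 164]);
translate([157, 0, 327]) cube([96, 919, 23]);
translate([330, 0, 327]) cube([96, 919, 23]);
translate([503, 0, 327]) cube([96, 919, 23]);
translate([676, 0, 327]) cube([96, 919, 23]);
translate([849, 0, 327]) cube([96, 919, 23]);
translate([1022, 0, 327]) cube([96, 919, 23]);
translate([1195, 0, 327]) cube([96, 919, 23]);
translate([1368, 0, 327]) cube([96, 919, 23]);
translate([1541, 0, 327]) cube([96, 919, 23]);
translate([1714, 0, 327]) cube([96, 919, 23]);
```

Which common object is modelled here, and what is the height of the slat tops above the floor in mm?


A bed frame. The slat-top height is 350 mm.

Four posts, four rails, and a row of slats — a bed frame. Slats sit on the rails at z = 163 + 164 = 327; with slat thickness 23, the top is 350 mm.


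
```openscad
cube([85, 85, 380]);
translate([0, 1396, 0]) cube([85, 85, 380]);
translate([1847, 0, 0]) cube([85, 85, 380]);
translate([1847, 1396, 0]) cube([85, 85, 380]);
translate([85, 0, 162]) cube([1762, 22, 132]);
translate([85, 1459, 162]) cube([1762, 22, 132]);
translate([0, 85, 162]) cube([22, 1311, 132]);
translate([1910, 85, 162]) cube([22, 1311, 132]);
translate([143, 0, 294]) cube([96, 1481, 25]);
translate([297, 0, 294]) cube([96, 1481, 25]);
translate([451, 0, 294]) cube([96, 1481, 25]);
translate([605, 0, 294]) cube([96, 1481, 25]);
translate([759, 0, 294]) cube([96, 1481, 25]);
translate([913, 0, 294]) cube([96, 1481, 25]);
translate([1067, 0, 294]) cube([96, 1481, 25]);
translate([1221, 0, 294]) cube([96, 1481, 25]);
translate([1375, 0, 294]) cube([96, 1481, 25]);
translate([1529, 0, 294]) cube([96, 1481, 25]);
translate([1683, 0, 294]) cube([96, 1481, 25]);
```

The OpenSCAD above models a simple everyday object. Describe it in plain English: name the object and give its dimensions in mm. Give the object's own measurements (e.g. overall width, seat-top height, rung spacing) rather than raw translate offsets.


A bed frame 1932 mm long (x) by 1481 mm wide (y). Four 85×85 mm corner posts, 380 mm tall, at the corners of the footprint. Four rails of 22 mm thickness and 132 mm height run between adjacent posts with their undersides at z = 162 mm, their outer faces flush with the outside of the frame (the two x-running rails run between the posts' inner faces; the two y-running rails run between the posts' inner faces). 11 slats, each 96 mm wide (x) and 25 mm thick, lie across the top of the two x-running rails, running the full 1481 mm width of the frame in y; along x they sit between the end posts with a 58 mm gap after the −x posts and between neighbouring slats, leaving 68 mm before the +x posts.


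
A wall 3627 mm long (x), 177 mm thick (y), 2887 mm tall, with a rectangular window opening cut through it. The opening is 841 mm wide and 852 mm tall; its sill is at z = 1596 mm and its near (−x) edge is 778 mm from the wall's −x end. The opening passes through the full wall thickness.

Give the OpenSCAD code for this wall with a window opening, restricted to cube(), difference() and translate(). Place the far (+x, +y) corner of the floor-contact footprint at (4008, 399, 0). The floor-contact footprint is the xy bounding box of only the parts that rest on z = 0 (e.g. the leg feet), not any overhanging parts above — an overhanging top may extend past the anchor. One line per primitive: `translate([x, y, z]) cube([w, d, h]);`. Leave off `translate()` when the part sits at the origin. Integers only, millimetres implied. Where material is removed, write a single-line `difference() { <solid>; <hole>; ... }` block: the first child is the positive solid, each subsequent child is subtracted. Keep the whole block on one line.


difference() { translate([381, 222, 0]) cube([3627, 177, 2887]); translate([1159, 222, 1596]) cube([841, 177, 852]); }


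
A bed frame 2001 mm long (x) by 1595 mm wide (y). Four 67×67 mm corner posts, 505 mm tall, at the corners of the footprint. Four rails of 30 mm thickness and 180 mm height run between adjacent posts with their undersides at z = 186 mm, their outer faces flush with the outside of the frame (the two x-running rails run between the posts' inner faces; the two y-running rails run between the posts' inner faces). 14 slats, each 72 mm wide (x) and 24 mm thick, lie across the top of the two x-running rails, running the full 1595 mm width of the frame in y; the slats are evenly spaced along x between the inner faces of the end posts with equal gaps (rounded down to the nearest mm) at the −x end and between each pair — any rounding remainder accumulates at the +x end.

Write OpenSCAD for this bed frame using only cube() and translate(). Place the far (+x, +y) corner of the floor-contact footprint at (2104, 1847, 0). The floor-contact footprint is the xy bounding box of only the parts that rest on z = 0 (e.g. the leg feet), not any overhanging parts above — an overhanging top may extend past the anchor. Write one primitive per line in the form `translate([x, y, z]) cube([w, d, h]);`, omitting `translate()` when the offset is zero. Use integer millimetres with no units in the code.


// slat z = rail_z + rail_h = 186 + 180 = 366
// slat gap = ⌊(1867 − 14·72) / 15⌋ = 57
translate([103, 252, 0]) cube([67, 67, 505]);
translate([103, 1780, 0]) cube([67, 67, 505]);
translate([2037, 252, 0]) cube([67, 67, 505]);
translate([2037, 1780, 0]) cube([67, 67, 505]);
translate([170, 252, 186]) cube([1867, 30, 180]);
translate([170, 1817, 186]) cube([1867, 30, 180]);
translate([103, 319, 186]) cube([30, 1461, 180]);
translate([2074, 319, 186]) cube([30, 1461, 180]);
translate([227, 252, 366]) cube([72, 1595, 24]);
translate([356, 252, 366]) cube([72, 1595, 24]);
translate([485, 252, 366]) cube([72, 1595, 24]);
translate([614, 252, 366]) cube([72, 1595, 24]);
translate([743, 252, 366]) cube([72, 1595, 24]);
translate([872, 252, 366]) cube([72, 1595, 24]);
translate([1001, 252, 366]) cube([72, 1595, 24]);
translate([1130, 252, 366]) cube([72, 1595, 24]);
translate([1259, 252, 366]) cube([72, 1595, 24]);
translate([1388, 252, 366]) cube([72, 1595, 24]);
translate([1517, 252, 366]) cube([72, 1595, 24]);
translate([1646, 252, 366]) cube([72, 1595, 24]);
translate([1775, 252, 366]) cube([72, 1595, 24]);
translate([1904, 252, 366]) cube([72, 1595, 24]);


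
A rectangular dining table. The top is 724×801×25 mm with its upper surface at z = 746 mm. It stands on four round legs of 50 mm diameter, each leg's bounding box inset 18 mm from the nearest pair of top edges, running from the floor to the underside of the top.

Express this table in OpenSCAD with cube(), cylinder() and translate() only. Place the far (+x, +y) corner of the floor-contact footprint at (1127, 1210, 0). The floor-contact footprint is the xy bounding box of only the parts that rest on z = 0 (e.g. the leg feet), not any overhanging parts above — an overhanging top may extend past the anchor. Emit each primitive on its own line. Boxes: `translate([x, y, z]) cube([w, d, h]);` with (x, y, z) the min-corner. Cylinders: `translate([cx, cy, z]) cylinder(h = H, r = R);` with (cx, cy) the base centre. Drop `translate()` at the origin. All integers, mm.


// leg_h = 746 - 25 = 721
translate([421, 427, 721]) cube([724, 801, 25]);
translate([464, 470, 0]) cylinder(h = 721, r = 25);
translate([1102, 470, 0]) cylinder(h = 721, r = 25);
translate([464, 1185, 0]) cylinder(h = 721, r = 25);
translate([1102, 1185, 0]) cylinder(h = 721, r = 25);


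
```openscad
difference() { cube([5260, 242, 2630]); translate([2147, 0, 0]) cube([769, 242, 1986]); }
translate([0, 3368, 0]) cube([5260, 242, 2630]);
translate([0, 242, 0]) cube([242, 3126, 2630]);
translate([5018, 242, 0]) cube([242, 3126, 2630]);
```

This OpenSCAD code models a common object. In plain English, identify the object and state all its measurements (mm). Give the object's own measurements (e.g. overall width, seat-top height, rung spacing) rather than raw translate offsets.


A single room: four walls, each 2630 mm tall and 242 mm thick, enclosing an outside footprint 5260×3610 mm (x × y), no floor or roof. The front and back walls (−y and +y sides) run the full x-width; the side walls fit between their inner faces. A door opening 769 mm wide and 1986 mm tall is cut through the front wall from the floor up, its −x edge 2147 mm from the wall's −x end.


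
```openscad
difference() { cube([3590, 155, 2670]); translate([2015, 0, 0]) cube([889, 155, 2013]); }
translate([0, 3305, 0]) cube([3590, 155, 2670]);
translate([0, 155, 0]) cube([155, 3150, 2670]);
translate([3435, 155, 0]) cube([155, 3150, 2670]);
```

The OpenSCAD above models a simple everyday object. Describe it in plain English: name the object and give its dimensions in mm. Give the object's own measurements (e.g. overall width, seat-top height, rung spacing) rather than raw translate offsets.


A single room: four walls, each 2670 mm tall and 155 mm thick, enclosing an outside footprint 3590×3460 mm (x × y), no floor or roof. The front and back walls (−y and +y sides) run the full x-width; the side walls fit between their inner faces. A door opening 889 mm wide and 2013 mm tall is cut through the front wall from the floor up, its −x edge 2015 mm from the wall's −x end.


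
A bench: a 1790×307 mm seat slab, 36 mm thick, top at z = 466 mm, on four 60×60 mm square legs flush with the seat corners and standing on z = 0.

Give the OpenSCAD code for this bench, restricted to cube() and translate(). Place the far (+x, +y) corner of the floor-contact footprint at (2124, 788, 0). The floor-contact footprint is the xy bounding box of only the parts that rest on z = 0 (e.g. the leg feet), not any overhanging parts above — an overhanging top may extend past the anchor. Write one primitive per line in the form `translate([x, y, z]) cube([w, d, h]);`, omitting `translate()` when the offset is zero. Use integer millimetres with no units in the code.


translate([334, 481, 430]) cube([1790, 307, 36]);
translate([334, 481, 0]) cube([60, 60, 430]);
translate([334, 728, 0]) cube([60, 60, 430]);
translate([2064, 481, 0]) cube([60, 60, 430]);
translate([2064, 728, 0]) cube([60, 60, 430]);


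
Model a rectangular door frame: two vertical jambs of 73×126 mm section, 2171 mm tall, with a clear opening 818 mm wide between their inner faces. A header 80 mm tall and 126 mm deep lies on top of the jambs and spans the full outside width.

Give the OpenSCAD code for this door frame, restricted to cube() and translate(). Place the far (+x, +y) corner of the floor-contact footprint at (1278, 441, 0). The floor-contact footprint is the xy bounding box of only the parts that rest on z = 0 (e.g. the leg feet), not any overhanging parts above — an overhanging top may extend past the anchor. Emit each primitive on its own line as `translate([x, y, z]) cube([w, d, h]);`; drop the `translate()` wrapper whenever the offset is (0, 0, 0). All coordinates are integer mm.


translate([314, 315, 0]) cube([73, 126, 2171]);
translate([1205, 315, 0]) cube([73, 126, 2171]);
translate([314, 315, 2171]) cube([964, 126, 80]);


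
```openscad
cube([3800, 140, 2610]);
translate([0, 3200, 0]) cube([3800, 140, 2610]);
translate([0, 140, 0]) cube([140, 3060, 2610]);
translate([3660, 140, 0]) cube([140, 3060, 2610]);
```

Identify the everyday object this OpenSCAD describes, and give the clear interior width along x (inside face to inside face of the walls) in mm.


A house (or room) frame. The interior width is 3520 mm.

Four 2610 mm walls enclosing a rectangle with no floor or roof — a room or house frame. Outside width is 3800 mm and wall thickness is 140 mm, so the interior width is 3800 − 2 × 140 = 3520 mm.


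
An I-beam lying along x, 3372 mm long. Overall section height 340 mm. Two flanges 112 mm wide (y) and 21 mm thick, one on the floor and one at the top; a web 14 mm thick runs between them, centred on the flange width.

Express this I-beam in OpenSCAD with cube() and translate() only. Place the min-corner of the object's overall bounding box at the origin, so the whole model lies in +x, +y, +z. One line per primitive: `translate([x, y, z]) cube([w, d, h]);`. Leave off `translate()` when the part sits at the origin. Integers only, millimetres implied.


cube([3372, 112, 21]);
translate([0, 49, 21]) cube([3372, 14, 298]);
translate([0, 0, 319]) cube([3372, 112, 21]);


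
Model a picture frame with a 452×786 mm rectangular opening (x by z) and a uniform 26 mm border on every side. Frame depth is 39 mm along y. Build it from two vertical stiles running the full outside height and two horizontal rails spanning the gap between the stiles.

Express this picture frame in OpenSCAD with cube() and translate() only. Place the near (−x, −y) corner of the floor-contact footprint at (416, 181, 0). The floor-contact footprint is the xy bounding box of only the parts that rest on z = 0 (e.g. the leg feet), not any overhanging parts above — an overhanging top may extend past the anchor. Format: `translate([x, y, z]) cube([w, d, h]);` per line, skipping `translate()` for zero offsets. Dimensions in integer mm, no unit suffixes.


translate([416, 181, 0]) cube([26, 39, 838]);
translate([894, 181, 0]) cube([26, 39, 838]);
translate([442, 181, 0]) cube([452, 39, 26]);
translate([442, 181, 812]) cube([452, 39, 26]);


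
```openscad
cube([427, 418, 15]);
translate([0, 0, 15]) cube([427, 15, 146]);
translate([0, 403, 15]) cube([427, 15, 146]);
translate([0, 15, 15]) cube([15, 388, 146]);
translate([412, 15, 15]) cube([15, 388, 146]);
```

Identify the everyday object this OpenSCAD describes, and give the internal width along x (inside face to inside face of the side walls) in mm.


An open box. The internal width is 397 mm.

A 427×418 base slab with four walls standing on it — an open box. The base is 427 mm wide and the walls are 15 mm thick, so the internal width is 427 − 2 × 15 = 397 mm.


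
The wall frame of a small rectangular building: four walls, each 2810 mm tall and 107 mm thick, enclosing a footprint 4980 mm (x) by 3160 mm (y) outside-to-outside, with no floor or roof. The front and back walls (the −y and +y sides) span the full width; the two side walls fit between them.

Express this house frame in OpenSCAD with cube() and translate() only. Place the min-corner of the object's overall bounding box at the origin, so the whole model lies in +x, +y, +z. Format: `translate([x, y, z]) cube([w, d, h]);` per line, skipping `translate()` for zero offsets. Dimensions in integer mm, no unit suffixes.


cube([4980, 107, 2810]);
translate([0, 3053, 0]) cube([4980, 107, 2810]);
translate([0, 107, 0]) cube([107, 2946, 2810]);
translate([4873, 107, 0]) cube([107, 2946, 2810]);


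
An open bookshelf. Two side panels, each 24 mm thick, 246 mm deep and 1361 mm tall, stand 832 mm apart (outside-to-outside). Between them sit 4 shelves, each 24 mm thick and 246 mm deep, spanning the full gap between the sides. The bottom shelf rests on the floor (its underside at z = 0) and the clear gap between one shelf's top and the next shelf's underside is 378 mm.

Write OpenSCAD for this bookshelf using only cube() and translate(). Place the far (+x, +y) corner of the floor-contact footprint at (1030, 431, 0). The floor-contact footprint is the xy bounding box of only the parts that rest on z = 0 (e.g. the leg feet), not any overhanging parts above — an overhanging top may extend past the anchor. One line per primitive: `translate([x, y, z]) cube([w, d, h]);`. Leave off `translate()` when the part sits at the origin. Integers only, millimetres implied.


translate([198, 185, 0]) cube([24, 246, 1361]);
translate([1006, 185, 0]) cube([24, 246, 1361]);
translate([222, 185, 0]) cube([784, 246, 24]);
translate([222, 185, 402]) cube([784, 246, 24]);
translate([222, 185, 804]) cube([784, 246, 24]);
translate([222, 185, 1206]) cube([784, 246, 24]);


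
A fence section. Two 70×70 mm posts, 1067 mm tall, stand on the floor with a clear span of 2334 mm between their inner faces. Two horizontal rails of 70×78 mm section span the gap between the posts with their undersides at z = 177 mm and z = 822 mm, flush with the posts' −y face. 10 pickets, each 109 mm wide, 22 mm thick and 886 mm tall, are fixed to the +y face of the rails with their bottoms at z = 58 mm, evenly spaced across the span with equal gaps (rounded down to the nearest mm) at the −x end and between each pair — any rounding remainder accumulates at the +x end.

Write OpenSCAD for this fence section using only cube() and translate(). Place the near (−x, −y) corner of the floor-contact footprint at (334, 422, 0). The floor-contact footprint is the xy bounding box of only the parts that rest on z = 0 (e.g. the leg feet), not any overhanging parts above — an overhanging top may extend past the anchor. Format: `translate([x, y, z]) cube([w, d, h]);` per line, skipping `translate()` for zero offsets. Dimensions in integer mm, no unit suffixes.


translate([334, 422, 0]) cube([70, 70, 1067]);
translate([2738, 422, 0]) cube([70, 70, 1067]);
translate([404, 422, 177]) cube([2334, 70, 78]);
translate([404, 422, 822]) cube([2334, 70, 78]);
translate([517, 492, 58]) cube([109, 22, 886]);
translate([739, 492, 58]) cube([109, 22, 886]);
translate([961, 492, 58]) cube([109, 22, 886]);
translate([1183, 492, 58]) cube([109, 22, 886]);
translate([1405, 492, 58]) cube([109, 22, 886]);
translate([1627, 492, 58]) cube([109, 22, 886]);
translate([1849, 492, 58]) cube([109, 22, 886]);
translate([2071, 492, 58]) cube([109, 22, 886]);
translate([2293, 492, 58]) cube([109, 22, 886]);
translate([2515, 492, 58]) cube([109, 22, 886]);


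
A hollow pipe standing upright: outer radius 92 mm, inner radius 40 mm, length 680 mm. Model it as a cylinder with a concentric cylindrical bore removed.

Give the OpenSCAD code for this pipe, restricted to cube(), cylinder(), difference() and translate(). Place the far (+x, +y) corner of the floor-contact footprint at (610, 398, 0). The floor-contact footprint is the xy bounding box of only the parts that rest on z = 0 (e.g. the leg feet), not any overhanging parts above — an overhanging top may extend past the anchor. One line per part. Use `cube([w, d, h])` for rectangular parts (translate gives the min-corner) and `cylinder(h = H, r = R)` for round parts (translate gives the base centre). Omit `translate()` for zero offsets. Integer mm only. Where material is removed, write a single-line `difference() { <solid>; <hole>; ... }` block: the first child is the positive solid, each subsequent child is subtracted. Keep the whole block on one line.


difference() { translate([518, 306, 0]) cylinder(h = 680, r = 92); translate([518, 306, 0]) cylinder(h = 680, r = 40); }


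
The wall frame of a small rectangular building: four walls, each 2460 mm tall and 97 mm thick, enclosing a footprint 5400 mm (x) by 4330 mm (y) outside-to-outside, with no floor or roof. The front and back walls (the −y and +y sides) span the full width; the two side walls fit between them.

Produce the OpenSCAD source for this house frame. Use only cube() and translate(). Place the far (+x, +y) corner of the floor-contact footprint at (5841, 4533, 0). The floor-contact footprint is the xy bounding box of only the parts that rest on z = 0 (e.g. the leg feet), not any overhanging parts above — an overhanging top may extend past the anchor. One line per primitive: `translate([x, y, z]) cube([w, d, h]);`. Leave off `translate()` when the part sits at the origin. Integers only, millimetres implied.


translate([441, 203, 0]) cube([5400, 97, 2460]);
translate([441, 4436, 0]) cube([5400, 97, 2460]);
translate([441, 300, 0]) cube([97, 4136, 2460]);
translate([5744, 300, 0]) cube([97, 4136, 2460]);


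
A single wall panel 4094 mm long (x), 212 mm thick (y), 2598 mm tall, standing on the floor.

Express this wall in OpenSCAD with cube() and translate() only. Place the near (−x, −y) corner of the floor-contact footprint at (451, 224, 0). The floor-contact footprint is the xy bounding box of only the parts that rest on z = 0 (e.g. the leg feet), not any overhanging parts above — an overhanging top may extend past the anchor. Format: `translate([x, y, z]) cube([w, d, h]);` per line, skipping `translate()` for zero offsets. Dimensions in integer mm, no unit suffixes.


translate([451, 224, 0]) cube([4094, 212, 2598]);


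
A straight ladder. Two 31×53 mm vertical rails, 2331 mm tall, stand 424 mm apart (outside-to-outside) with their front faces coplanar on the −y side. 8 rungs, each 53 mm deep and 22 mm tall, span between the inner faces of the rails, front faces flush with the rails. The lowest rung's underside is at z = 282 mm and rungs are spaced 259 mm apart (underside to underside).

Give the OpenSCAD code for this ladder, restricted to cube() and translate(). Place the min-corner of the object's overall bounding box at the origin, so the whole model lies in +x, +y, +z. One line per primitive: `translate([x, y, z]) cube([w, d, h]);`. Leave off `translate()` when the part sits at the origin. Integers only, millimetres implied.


cube([31, 53, 2331]);
translate([393, 0, 0]) cube([31, 53, 2331]);
translate([31, 0, 282]) cube([362, 53, 22]);
translate([31, 0, 541]) cube([362, 53, 22]);
translate([31, 0, 800]) cube([362, 53, 22]);
translate([31, 0, 1059]) cube([362, 53, 22]);
translate([31, 0, 1318]) cube([362, 53, 22]);
translate([31, 0, 1577]) cube([362, 53, 22]);
translate([31, 0, 1836]) cube([362, 53, 22]);
translate([31, 0, 2095]) cube([362, 53, 22]);


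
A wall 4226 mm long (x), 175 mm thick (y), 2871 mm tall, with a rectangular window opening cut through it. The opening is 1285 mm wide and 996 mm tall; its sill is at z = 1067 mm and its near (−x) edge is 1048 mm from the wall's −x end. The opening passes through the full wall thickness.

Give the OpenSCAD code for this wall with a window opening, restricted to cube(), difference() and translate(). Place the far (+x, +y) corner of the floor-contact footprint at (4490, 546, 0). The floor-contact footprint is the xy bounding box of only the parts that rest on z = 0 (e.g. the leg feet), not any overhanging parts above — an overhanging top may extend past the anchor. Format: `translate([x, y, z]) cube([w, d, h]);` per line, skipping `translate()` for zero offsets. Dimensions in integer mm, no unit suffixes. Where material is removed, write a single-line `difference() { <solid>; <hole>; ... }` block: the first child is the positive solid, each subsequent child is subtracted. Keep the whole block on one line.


difference() { translate([264, 371, 0]) cube([4226, 175, 2871]); translate([1312, 371, 1067]) cube([1285, 175, 996]); }


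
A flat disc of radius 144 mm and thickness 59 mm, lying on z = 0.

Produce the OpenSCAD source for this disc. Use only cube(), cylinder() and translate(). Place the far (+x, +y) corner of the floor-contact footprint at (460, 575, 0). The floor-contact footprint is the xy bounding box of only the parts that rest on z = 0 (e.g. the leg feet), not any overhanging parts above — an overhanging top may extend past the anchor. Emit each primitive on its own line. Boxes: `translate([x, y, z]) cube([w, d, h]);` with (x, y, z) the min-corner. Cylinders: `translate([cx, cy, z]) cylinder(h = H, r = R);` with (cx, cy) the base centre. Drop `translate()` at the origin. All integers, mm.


translate([316, 431, 0]) cylinder(h = 59, r = 144);


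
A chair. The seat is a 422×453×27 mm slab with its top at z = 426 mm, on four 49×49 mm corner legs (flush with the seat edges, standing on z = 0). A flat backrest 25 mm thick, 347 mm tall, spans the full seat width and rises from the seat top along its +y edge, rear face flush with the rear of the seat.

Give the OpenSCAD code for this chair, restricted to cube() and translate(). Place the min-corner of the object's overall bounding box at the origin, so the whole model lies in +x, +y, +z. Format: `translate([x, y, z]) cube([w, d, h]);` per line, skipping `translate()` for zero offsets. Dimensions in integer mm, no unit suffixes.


// leg_h = 426 - 27 = 399
translate([0, 0, 399]) cube([422, 453, 27]);
cube([49, 49, 399]);
translate([373, 0, 0]) cube([49, 49, 399]);
translate([0, 404, 0]) cube([49, 49, 399]);
translate([373, 404, 0]) cube([49, 49, 399]);
translate([0, 428, 426]) cube([422, 25, 347]);


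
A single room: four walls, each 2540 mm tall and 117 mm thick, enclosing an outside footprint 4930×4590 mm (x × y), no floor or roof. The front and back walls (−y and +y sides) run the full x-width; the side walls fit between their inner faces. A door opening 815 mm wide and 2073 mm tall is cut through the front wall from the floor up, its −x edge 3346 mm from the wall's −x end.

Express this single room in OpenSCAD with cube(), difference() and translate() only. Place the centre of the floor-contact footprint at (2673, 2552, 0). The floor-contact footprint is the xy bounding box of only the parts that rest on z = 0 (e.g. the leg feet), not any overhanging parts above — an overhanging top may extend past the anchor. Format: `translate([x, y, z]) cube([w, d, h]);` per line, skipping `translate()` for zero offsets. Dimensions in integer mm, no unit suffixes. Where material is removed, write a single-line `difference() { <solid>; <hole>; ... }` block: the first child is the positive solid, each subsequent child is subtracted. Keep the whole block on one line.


difference() { translate([208, 257, 0]) cube([4930, 117, 2540]); translate([3554, 257, 0]) cube([815, 117, 2073]); }
translate([208, 4730, 0]) cube([4930, 117, 2540]);
translate([208, 374, 0]) cube([117, 4356, 2540]);
translate([5021, 374, 0]) cube([117, 4356, 2540]);


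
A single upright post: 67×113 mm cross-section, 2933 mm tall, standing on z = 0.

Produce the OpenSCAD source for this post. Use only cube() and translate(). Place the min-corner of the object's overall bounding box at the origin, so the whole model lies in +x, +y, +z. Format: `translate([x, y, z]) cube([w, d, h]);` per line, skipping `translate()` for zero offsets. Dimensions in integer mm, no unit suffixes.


cube([67, 113, 2933]);


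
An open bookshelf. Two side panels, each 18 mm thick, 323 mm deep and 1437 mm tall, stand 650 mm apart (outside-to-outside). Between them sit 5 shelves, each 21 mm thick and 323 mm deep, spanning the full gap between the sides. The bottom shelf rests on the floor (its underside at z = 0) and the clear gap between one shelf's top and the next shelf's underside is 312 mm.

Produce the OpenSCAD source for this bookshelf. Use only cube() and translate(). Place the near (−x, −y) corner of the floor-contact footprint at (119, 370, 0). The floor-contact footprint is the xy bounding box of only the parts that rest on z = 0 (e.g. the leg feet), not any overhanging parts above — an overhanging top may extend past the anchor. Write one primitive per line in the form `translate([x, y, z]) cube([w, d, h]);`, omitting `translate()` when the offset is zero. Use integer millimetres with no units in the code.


translate([119, 370, 0]) cube([18, 323, 1437]);
translate([751, 370, 0]) cube([18, 323, 1437]);
translate([137, 370, 0]) cube([614, 323, 21]);
translate([137, 370, 333]) cube([614, 323, 21]);
translate([137, 370, 666]) cube([614, 323, 21]);
translate([137, 370, 999]) cube([614, 323, 21]);
translate([137, 370, 1332]) cube([614, 323, 21]);


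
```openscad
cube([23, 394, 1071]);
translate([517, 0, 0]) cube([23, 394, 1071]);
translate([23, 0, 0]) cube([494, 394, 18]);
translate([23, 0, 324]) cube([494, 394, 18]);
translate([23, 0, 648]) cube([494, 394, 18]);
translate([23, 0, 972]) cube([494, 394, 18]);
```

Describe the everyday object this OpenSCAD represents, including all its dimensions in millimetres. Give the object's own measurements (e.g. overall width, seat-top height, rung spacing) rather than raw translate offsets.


An open bookshelf. Two side panels, each 23 mm thick, 394 mm deep and 1071 mm tall, stand 540 mm apart (outside-to-outside). Between them sit 4 shelves, each 18 mm thick and 394 mm deep, spanning the full gap between the sides. The bottom shelf rests on the floor (its underside at z = 0) and the clear gap between one shelf's top and the next shelf's underside is 306 mm.


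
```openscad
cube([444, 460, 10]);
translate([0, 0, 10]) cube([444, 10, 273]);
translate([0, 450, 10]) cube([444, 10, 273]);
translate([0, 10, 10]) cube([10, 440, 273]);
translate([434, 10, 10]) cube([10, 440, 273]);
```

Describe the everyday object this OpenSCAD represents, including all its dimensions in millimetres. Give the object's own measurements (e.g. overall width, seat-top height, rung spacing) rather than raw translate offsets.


An open-topped rectangular box: outside dimensions 444×460×283 mm, with a uniform wall and base thickness of 10 mm. The base is a full 444×460 slab on the floor; four walls sit on top of the base. The front and back walls (the −y and +y sides) span the full width; the two side walls fit between them.


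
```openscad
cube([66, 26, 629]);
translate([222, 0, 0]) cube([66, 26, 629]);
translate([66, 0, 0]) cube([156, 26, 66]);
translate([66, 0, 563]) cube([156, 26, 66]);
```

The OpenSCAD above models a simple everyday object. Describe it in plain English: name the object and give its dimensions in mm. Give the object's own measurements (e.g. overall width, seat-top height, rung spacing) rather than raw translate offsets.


A rectangular picture frame lying in the x–z plane (depth along y). The opening is 156 mm wide (x) by 497 mm tall (z), surrounded by a border 66 mm wide on all four sides. The frame is 26 mm deep and is made of two full-height vertical stiles with two horizontal rails fitted between them.


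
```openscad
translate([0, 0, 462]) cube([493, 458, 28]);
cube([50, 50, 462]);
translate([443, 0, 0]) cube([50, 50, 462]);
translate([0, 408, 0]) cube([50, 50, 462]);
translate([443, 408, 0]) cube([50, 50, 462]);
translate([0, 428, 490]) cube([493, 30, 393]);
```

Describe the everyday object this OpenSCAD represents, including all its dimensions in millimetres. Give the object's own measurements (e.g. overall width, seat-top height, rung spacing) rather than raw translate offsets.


A chair. The seat is a 493×458×28 mm slab with its top at z = 490 mm, on four 50×50 mm corner legs (flush with the seat edges, standing on z = 0). A flat backrest 30 mm thick, 393 mm tall, spans the full seat width and rises from the seat top along its +y edge, rear face flush with the rear of the seat.


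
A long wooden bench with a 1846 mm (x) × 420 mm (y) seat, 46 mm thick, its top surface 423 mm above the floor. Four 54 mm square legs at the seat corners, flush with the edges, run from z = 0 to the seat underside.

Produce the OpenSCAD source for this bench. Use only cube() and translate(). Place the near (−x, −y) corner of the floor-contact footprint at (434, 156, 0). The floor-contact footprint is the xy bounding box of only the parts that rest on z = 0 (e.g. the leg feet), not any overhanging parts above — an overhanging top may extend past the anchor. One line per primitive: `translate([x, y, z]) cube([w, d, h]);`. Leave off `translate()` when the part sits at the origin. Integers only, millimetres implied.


translate([434, 156, 377]) cube([1846, 420, 46]);
translate([434, 156, 0]) cube([54, 54, 377]);
translate([434, 522, 0]) cube([54, 54, 377]);
translate([2226, 156, 0]) cube([54, 54, 377]);
translate([2226, 522, 0]) cube([54, 54, 377]);


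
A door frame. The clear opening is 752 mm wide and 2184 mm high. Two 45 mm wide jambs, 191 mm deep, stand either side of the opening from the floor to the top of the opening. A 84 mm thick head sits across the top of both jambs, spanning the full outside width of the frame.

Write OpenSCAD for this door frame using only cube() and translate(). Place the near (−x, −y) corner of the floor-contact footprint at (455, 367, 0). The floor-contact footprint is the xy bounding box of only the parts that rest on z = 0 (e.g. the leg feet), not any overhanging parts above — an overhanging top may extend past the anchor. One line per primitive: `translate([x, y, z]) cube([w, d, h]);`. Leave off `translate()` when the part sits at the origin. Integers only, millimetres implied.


translate([455, 367, 0]) cube([45, 191, 2184]);
translate([1252, 367, 0]) cube([45, 191, 2184]);
translate([455, 367, 2184]) cube([842, 191, 84]);


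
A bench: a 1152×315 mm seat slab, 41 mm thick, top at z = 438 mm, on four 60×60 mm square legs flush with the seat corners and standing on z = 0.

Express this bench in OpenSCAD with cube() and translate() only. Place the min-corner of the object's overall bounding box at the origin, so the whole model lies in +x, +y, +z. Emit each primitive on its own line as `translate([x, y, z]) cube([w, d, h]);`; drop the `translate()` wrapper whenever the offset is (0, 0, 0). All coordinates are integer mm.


translate([0, 0, 397]) cube([1152, 315, 41]);
cube([60, 60, 397]);
translate([0, 255, 0]) cube([60, 60, 397]);
translate([1092, 0, 0]) cube([60, 60, 397]);
translate([1092, 255, 0]) cube([60, 60, 397]);


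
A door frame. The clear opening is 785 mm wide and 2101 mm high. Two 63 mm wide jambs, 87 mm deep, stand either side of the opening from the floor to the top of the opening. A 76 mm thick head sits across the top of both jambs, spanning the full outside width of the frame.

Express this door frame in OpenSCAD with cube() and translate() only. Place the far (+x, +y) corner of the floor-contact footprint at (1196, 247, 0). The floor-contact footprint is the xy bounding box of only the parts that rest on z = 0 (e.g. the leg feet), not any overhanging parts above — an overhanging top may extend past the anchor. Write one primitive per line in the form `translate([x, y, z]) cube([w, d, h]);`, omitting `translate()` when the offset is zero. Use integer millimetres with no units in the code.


translate([285, 160, 0]) cube([63, 87, 2101]);
translate([1133, 160, 0]) cube([63, 87, 2101]);
translate([285, 160, 2101]) cube([911, 87, 76]);


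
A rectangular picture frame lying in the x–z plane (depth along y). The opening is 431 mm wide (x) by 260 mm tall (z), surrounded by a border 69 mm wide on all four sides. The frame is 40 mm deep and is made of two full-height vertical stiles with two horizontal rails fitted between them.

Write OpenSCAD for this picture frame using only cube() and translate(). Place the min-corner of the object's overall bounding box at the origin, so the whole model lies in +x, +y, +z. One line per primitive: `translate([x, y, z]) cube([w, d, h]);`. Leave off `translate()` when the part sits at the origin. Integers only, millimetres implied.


cube([69, 40, 398]);
translate([500, 0, 0]) cube([69, 40, 398]);
translate([69, 0, 0]) cube([431, 40, 69]);
translate([69, 0, 329]) cube([431, 40, 69]);


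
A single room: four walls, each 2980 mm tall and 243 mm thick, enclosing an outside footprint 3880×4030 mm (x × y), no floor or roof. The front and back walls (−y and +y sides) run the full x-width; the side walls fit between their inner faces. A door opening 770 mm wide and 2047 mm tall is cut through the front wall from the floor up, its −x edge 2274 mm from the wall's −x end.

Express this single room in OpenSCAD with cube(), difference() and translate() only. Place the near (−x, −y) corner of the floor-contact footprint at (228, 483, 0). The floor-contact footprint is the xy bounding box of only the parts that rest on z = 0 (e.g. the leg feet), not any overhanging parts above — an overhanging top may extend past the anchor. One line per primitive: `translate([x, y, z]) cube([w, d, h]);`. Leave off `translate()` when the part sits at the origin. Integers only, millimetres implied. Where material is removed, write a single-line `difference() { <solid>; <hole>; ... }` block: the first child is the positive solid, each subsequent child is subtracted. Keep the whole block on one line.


difference() { translate([228, 483, 0]) cube([3880, 243, 2980]); translate([2502, 483, 0]) cube([770, 243, 2047]); }
translate([228, 4270, 0]) cube([3880, 243, 2980]);
translate([228, 726, 0]) cube([243, 3544, 2980]);
translate([3865, 726, 0]) cube([243, 3544, 2980]);


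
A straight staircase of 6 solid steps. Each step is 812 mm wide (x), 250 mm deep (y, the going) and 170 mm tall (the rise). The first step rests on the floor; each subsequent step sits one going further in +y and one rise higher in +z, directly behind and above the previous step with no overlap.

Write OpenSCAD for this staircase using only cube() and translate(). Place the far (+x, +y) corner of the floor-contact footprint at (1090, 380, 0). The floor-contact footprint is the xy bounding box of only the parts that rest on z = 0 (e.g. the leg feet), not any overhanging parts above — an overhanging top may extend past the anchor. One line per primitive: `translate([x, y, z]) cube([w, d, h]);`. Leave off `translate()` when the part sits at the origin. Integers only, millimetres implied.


translate([278, 130, 0]) cube([812, 250, 170]);
translate([278, 380, 170]) cube([812, 250, 170]);
translate([278, 630, 340]) cube([812, 250, 170]);
translate([278, 880, 510]) cube([812, 250, 170]);
translate([278, 1130, 680]) cube([812, 250, 170]);
translate([278, 1380, 850]) cube([812, 250, 170]);
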